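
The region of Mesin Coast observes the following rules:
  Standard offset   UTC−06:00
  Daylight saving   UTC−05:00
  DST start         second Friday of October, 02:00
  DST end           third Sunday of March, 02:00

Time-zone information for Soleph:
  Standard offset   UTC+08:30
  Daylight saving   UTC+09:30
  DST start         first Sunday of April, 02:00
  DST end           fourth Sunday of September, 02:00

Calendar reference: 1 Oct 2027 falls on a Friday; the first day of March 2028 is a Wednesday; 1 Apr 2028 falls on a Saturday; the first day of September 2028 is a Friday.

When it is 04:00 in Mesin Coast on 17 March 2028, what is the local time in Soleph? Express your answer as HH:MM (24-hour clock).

1 October 2027 is a Friday, so the first Friday is October 1 and the second is October 8.
1 March 2028 is a Wednesday, so the first Sunday is March 5 and the third is March 19.
Daylight saving runs 8 October 2027 – 19 March 2028; 17 March 2028 is inside that window, so Mesin Coast is at UTC−05:00.
04:00 Mesin Coast + 5h = 09:00 UTC.
1 April 2028 is a Saturday, so the first Sunday is April 2.
1 September 2028 is a Friday, so the first Sunday is September 3 and the fourth is September 24.
At the standard offset (UTC+08:30), 09:00 UTC + 8h30m = 17:30 Soleph standard time.
The standard-time date in Soleph, 17 March 2028, is outside the daylight-saving period (2 April – 24 September), so Soleph is on standard time, UTC+08:30.
09:00 UTC + 8h30m = 17:30 Soleph.

17:30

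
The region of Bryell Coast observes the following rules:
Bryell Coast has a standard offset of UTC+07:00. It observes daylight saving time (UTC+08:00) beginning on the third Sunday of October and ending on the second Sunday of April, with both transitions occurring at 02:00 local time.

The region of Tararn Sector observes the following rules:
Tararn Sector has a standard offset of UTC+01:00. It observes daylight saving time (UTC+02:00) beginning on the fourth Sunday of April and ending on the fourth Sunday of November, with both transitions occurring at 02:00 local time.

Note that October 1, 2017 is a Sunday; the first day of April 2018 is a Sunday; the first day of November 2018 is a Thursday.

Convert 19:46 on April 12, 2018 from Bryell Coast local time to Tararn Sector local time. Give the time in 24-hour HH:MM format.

13:46

1 October 2017 is a Sunday, so the first Sunday is October 1 and the third is October 15.
1 April 2018 is a Sunday, so the first Sunday is April 1 and the second is April 8.
Daylight saving runs 15 October 2017 – 8 April 2018; April 12, 2018 is outside that window, so Bryell Coast is on standard time at UTC+07:00.
19:46 Bryell Coast − 7h = 12:46 UTC.
1 April 2018 is a Sunday, so the first Sunday is April 1 and the fourth is April 22.
1 November 2018 is a Thursday, so the first Sunday is November 4 and the fourth is November 25.
At the standard offset (UTC+01:00), 12:46 UTC + 1h = 13:46 Tararn Sector standard time.
The standard-time date in Tararn Sector, April 12, 2018, does not fall between 22 April and 25 November, so daylight saving is not in effect and Tararn Sector is at UTC+01:00.
12:46 UTC + 1h = 13:46 Tararn Sector.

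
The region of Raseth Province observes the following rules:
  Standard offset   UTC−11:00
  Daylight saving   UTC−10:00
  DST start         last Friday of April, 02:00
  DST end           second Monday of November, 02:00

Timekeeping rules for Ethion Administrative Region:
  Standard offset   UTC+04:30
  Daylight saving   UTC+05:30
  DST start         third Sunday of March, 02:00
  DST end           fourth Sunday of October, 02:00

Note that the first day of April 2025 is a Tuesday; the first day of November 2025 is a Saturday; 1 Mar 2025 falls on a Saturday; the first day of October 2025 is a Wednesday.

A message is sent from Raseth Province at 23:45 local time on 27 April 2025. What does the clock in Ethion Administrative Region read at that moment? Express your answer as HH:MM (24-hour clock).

15:15

1 April 2025 is a Tuesday, so Fridays fall on 4, 11, 18, 25; the last is April 25.
1 November 2025 is a Saturday, so the first Monday is November 3 and the second is November 10.
27 April 2025 falls between 25 April and 10 November, so daylight saving is in effect and Raseth Province is at UTC−10:00.
23:45 Raseth Province + 10h = 09:45 UTC (rolling into the next day, 28 April 2025).
1 March 2025 is a Saturday, so the first Sunday is March 2 and the third is March 16.
1 October 2025 is a Wednesday, so the first Sunday is October 5 and the fourth is October 26.
At the standard offset (UTC+04:30), 09:45 UTC + 4h30m = 14:15 Ethion Administrative Region standard time.
The standard-time date in Ethion Administrative Region, 28 April 2025, falls between 16 March and 26 October, so daylight saving is in effect and Ethion Administrative Region is at UTC+05:30.
09:45 UTC + 5h30m = 15:15 Ethion Administrative Region.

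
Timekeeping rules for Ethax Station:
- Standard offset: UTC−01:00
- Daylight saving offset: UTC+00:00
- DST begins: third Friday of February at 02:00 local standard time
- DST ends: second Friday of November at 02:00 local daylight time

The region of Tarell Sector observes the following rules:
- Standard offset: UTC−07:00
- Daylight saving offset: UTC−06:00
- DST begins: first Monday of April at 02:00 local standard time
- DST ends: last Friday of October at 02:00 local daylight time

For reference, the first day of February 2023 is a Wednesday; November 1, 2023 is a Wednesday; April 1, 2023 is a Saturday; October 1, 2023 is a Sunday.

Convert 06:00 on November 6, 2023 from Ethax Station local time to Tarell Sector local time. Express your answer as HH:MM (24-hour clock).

1 February 2023 is a Wednesday, so the first Friday is February 3 and the third is February 17.
1 November 2023 is a Wednesday, so the first Friday is November 3 and the second is November 10.
November 6, 2023 lies within the daylight-saving period (17 February – 10 November), so Ethax Station is on daylight time, UTC+00:00.
06:00 Ethax Station − 0h = 06:00 UTC.
1 April 2023 is a Saturday, so the first Monday is April 3.
1 October 2023 is a Sunday, so Fridays fall on 6, 13, 20, 27; the last is October 27.
At the standard offset (UTC−07:00), 06:00 UTC − 7h = 23:00 Tarell Sector standard time (rolling into the previous day, 5 November 2023).
The standard-time date in Tarell Sector, November 5, 2023, is outside the daylight-saving period (3 April – 27 October), so Tarell Sector is on standard time, UTC−07:00.
06:00 UTC − 7h = 23:00 Tarell Sector (rolling into the previous day, 5 November 2023).

23:00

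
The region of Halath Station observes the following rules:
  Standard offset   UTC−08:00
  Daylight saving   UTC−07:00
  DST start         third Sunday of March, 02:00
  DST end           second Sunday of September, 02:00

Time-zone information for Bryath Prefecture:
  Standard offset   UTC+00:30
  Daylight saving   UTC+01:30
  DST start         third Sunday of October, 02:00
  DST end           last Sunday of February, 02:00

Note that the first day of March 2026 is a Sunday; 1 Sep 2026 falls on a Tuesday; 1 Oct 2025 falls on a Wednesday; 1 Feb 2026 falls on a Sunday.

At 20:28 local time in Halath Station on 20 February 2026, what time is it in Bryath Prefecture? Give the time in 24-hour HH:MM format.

05:58

1 March 2026 is a Sunday, so the first Sunday is March 1 and the third is March 15.
1 September 2026 is a Tuesday, so the first Sunday is September 6 and the second is September 13.
20 February 2026 is outside the daylight-saving period (15 March – 13 September), so Halath Station is on standard time, UTC−08:00.
20:28 Halath Station + 8h = 04:28 UTC (rolling into the next day, 21 February 2026).
1 October 2025 is a Wednesday, so the first Sunday is October 5 and the third is October 19.
1 February 2026 is a Sunday, so Sundays fall on 1, 8, 15, 22; the last is February 22.
At the standard offset (UTC+00:30), 04:28 UTC + 0h30m = 04:58 Bryath Prefecture standard time.
The standard-time date in Bryath Prefecture, 21 February 2026, falls between 19 October 2025 and 22 February 2026, so daylight saving is in effect and Bryath Prefecture is at UTC+01:30.
04:28 UTC + 1h30m = 05:58 Bryath Prefecture.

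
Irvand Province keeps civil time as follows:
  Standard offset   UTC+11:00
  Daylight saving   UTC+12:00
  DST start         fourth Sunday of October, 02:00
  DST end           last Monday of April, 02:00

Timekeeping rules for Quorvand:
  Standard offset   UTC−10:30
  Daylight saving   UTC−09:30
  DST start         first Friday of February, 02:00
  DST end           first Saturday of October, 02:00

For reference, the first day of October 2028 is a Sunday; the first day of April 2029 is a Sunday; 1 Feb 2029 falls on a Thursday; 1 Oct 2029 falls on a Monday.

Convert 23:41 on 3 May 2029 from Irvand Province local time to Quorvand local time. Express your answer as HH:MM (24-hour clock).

1 October 2028 is a Sunday, so the first Sunday is October 1 and the fourth is October 22.
1 April 2029 is a Sunday, so Mondays fall on 2, 9, 16, 23, 30; the last is April 30.
Daylight saving runs 22 October 2028 – 30 April 2029; 3 May 2029 is outside that window, so Irvand Province is on standard time at UTC+11:00.
23:41 Irvand Province − 11h = 12:41 UTC.
1 February 2029 is a Thursday, so the first Friday is February 2.
1 October 2029 is a Monday, so the first Saturday is October 6.
At the standard offset (UTC−10:30), 12:41 UTC − 10h30m = 02:11 Quorvand standard time.
Daylight saving runs 2 February – 6 October; the standard-time date in Quorvand, 3 May 2029, is inside that window, so Quorvand is at UTC−09:30.
12:41 UTC − 9h30m = 03:11 Quorvand.

03:11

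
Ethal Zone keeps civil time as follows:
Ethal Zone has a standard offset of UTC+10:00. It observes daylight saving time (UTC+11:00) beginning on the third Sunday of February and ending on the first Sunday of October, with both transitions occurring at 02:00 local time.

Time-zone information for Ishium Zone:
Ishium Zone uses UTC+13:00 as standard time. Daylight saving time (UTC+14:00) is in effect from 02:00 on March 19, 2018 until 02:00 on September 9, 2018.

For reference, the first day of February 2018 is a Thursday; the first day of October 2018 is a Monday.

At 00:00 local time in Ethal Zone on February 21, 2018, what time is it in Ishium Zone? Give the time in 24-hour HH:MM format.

1 February 2018 is a Thursday, so the first Sunday is February 4 and the third is February 18.
1 October 2018 is a Monday, so the first Sunday is October 7.
February 21, 2018 lies within the daylight-saving period (18 February – 7 October), so Ethal Zone is on daylight time, UTC+11:00.
00:00 Ethal Zone − 11h = 13:00 UTC (rolling into the previous day, 20 February 2018).
At the standard offset (UTC+13:00), 13:00 UTC + 13h = 02:00 Ishium Zone standard time (rolling into the next day, 21 February 2018).
The standard-time date in Ishium Zone, February 21, 2018, is outside the daylight-saving period (19 March – 9 September), so Ishium Zone is on standard time, UTC+13:00.
13:00 UTC + 13h = 02:00 Ishium Zone (rolling into the next day, 21 February 2018).

02:00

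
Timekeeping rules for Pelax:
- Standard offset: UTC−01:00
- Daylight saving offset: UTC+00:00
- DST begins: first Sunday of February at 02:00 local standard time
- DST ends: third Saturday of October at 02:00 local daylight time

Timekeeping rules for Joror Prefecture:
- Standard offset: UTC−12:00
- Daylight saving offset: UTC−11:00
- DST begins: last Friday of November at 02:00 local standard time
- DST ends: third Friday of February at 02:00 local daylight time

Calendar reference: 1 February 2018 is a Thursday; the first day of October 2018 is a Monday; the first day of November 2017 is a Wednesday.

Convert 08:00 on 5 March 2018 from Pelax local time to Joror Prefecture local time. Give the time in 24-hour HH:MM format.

20:00

1 February 2018 is a Thursday, so the first Sunday is February 4.
1 October 2018 is a Monday, so the first Saturday is October 6 and the third is October 20.
5 March 2018 falls between 4 February and 20 October, so daylight saving is in effect and Pelax is at UTC+00:00.
08:00 Pelax − 0h = 08:00 UTC.
1 November 2017 is a Wednesday, so Fridays fall on 3, 10, 17, 24; the last is November 24.
1 February 2018 is a Thursday, so the first Friday is February 2 and the third is February 16.
At the standard offset (UTC−12:00), 08:00 UTC − 12h = 20:00 Joror Prefecture standard time (rolling into the previous day, 4 March 2018).
The standard-time date in Joror Prefecture, 4 March 2018, is outside the daylight-saving period (24 November 2017 – 16 February 2018), so Joror Prefecture is on standard time, UTC−12:00.
08:00 UTC − 12h = 20:00 Joror Prefecture (rolling into the previous day, 4 March 2018).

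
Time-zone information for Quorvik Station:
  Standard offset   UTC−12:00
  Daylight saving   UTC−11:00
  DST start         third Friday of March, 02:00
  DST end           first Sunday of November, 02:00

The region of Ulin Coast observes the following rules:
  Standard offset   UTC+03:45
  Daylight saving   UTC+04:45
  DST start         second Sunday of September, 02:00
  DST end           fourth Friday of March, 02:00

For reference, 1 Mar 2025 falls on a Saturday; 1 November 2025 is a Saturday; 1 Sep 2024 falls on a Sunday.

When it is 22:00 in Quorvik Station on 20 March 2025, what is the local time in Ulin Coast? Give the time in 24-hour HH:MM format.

14:45

1 March 2025 is a Saturday, so the first Friday is March 7 and the third is March 21.
1 November 2025 is a Saturday, so the first Sunday is November 2.
20 March 2025 is outside the daylight-saving period (21 March – 2 November), so Quorvik Station is on standard time, UTC−12:00.
22:00 Quorvik Station + 12h = 10:00 UTC (rolling into the next day, 21 March 2025).
1 September 2024 is a Sunday, so the first Sunday is September 1 and the second is September 8.
1 March 2025 is a Saturday, so the first Friday is March 7 and the fourth is March 28.
At the standard offset (UTC+03:45), 10:00 UTC + 3h45m = 13:45 Ulin Coast standard time.
The standard-time date in Ulin Coast, 21 March 2025, falls between 8 September 2024 and 28 March 2025, so daylight saving is in effect and Ulin Coast is at UTC+04:45.
10:00 UTC + 4h45m = 14:45 Ulin Coast.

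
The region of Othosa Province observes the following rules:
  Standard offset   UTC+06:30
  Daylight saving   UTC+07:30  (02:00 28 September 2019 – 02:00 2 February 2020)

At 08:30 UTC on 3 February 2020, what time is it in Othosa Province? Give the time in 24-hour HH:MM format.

15:00

At the standard offset (UTC+06:30), 08:30 UTC + 6h30m = 15:00 Othosa Province standard time.
Daylight saving runs 28 September 2019 – 2 February 2020; the standard-time date in Othosa Province, 3 February 2020, is outside that window, so Othosa Province is on standard time at UTC+06:30.
08:30 UTC + 6h30m = 15:00 local.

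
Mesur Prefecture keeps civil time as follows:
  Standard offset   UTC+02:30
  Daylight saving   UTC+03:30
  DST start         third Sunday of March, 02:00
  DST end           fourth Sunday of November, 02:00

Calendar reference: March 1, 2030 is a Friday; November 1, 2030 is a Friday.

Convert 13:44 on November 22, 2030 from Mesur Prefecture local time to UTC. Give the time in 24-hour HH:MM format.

10:14

1 March 2030 is a Friday, so the first Sunday is March 3 and the third is March 17.
1 November 2030 is a Friday, so the first Sunday is November 3 and the fourth is November 24.
November 22, 2030 falls between 17 March and 24 November, so daylight saving is in effect and Mesur Prefecture is at UTC+03:30.
13:44 local − 3h30m = 10:14 UTC.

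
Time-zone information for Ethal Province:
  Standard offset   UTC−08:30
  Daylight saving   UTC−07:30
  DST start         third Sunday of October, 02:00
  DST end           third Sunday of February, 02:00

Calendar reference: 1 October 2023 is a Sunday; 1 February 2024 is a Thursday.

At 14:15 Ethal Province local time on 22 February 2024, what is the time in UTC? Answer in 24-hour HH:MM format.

1 October 2023 is a Sunday, so the first Sunday is October 1 and the third is October 15.
1 February 2024 is a Thursday, so the first Sunday is February 4 and the third is February 18.
Daylight saving runs 15 October 2023 – 18 February 2024; 22 February 2024 is outside that window, so Ethal Province is on standard time at UTC−08:30.
14:15 local + 8h30m = 22:45 UTC.

22:45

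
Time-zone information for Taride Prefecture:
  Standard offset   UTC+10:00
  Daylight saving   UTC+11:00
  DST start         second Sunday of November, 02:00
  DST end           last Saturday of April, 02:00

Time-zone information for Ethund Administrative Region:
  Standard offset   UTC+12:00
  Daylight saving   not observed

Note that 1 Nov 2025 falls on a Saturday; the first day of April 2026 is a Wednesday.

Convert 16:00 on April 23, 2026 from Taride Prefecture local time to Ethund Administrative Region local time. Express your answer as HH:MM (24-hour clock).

17:00

1 November 2025 is a Saturday, so the first Sunday is November 2 and the second is November 9.
1 April 2026 is a Wednesday, so Saturdays fall on 4, 11, 18, 25; the last is April 25.
April 23, 2026 falls between 9 November 2025 and 25 April 2026, so daylight saving is in effect and Taride Prefecture is at UTC+11:00.
16:00 Taride Prefecture − 11h = 05:00 UTC.
Ethund Administrative Region has no daylight saving, so its offset is UTC+12:00 year-round.
05:00 UTC + 12h = 17:00 Ethund Administrative Region.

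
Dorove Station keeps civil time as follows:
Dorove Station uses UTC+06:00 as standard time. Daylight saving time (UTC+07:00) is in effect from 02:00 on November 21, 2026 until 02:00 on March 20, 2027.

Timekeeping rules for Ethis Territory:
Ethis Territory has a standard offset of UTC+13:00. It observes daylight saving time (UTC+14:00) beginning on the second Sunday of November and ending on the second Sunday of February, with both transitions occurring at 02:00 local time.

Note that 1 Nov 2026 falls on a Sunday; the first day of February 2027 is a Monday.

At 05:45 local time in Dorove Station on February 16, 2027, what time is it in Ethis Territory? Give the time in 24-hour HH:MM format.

11:45

February 16, 2027 falls between 21 November 2026 and 20 March 2027, so daylight saving is in effect and Dorove Station is at UTC+07:00.
05:45 Dorove Station − 7h = 22:45 UTC (rolling into the previous day, 15 February 2027).
1 November 2026 is a Sunday, so the first Sunday is November 1 and the second is November 8.
1 February 2027 is a Monday, so the first Sunday is February 7 and the second is February 14.
At the standard offset (UTC+13:00), 22:45 UTC + 13h = 11:45 Ethis Territory standard time (rolling into the next day, 16 February 2027).
The standard-time date in Ethis Territory, February 16, 2027, is outside the daylight-saving period (8 November 2026 – 14 February 2027), so Ethis Territory is on standard time, UTC+13:00.
22:45 UTC + 13h = 11:45 Ethis Territory (rolling into the next day, 16 February 2027).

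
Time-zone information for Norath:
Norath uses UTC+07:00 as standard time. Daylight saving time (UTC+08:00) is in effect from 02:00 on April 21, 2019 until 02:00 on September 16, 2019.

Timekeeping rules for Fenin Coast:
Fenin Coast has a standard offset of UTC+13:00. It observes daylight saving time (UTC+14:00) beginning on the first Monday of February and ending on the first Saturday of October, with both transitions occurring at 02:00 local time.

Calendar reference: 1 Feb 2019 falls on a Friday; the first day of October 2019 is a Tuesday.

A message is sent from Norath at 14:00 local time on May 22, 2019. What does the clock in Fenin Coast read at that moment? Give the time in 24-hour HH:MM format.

Daylight saving runs 21 April – 16 September; May 22, 2019 is inside that window, so Norath is at UTC+08:00.
14:00 Norath − 8h = 06:00 UTC.
1 February 2019 is a Friday, so the first Monday is February 4.
1 October 2019 is a Tuesday, so the first Saturday is October 5.
At the standard offset (UTC+13:00), 06:00 UTC + 13h = 19:00 Fenin Coast standard time.
The standard-time date in Fenin Coast, May 22, 2019, falls between 4 February and 5 October, so daylight saving is in effect and Fenin Coast is at UTC+14:00.
06:00 UTC + 14h = 20:00 Fenin Coast.

20:00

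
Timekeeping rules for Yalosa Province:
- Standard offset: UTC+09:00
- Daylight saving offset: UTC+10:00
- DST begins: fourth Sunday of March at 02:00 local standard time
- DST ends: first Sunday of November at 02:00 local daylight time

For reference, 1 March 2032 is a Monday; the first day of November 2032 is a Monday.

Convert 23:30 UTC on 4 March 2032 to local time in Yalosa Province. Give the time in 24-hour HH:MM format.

08:30

1 March 2032 is a Monday, so the first Sunday is March 7 and the fourth is March 28.
1 November 2032 is a Monday, so the first Sunday is November 7.
At the standard offset (UTC+09:00), 23:30 UTC + 9h = 08:30 Yalosa Province standard time (rolling into the next day, 5 March 2032).
The standard-time date in Yalosa Province, 5 March 2032, does not fall between 28 March and 7 November, so daylight saving is not in effect and Yalosa Province is at UTC+09:00.
23:30 UTC + 9h = 08:30 local (rolling into the next day, 5 March 2032).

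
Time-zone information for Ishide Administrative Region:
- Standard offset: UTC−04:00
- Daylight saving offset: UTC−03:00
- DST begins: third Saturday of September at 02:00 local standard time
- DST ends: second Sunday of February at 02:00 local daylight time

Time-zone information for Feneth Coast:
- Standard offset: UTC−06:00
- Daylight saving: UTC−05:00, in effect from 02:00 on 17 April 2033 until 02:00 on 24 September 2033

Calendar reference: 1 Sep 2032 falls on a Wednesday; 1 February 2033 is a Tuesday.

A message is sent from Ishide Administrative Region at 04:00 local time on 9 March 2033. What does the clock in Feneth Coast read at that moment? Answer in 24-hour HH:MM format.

1 September 2032 is a Wednesday, so the first Saturday is September 4 and the third is September 18.
1 February 2033 is a Tuesday, so the first Sunday is February 6 and the second is February 13.
9 March 2033 does not fall between 18 September 2032 and 13 February 2033, so daylight saving is not in effect and Ishide Administrative Region is at UTC−04:00.
04:00 Ishide Administrative Region + 4h = 08:00 UTC.
At the standard offset (UTC−06:00), 08:00 UTC − 6h = 02:00 Feneth Coast standard time.
Daylight saving runs 17 April – 24 September; the standard-time date in Feneth Coast, 9 March 2033, is outside that window, so Feneth Coast is on standard time at UTC−06:00.
08:00 UTC − 6h = 02:00 Feneth Coast.

02:00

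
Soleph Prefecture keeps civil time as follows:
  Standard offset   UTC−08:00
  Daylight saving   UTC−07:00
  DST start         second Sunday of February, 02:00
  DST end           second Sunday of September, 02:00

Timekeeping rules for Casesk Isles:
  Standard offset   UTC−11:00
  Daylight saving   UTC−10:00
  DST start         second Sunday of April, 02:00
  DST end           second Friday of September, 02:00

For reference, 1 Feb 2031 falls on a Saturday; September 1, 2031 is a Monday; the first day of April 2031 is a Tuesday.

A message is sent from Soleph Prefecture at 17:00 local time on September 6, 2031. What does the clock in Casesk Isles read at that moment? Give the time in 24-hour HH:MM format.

14:00

1 February 2031 is a Saturday, so the first Sunday is February 2 and the second is February 9.
1 September 2031 is a Monday, so the first Sunday is September 7 and the second is September 14.
September 6, 2031 falls between 9 February and 14 September, so daylight saving is in effect and Soleph Prefecture is at UTC−07:00.
17:00 Soleph Prefecture + 7h = 00:00 UTC (rolling into the next day, 7 September 2031).
1 April 2031 is a Tuesday, so the first Sunday is April 6 and the second is April 13.
1 September 2031 is a Monday, so the first Friday is September 5 and the second is September 12.
At the standard offset (UTC−11:00), 00:00 UTC − 11h = 13:00 Casesk Isles standard time (rolling into the previous day, 6 September 2031).
Daylight saving runs 13 April – 12 September; the standard-time date in Casesk Isles, September 6, 2031, is inside that window, so Casesk Isles is at UTC−10:00.
00:00 UTC − 10h = 14:00 Casesk Isles (rolling into the previous day, 6 September 2031).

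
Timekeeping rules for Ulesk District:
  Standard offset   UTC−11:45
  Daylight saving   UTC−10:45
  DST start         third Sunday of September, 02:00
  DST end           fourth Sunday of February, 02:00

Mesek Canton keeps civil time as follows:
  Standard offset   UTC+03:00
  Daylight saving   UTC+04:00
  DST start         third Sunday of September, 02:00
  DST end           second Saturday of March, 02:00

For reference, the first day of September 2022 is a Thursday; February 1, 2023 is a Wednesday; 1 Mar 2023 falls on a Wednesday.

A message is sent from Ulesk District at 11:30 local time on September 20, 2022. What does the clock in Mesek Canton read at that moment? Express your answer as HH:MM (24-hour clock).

02:15

1 September 2022 is a Thursday, so the first Sunday is September 4 and the third is September 18.
1 February 2023 is a Wednesday, so the first Sunday is February 5 and the fourth is February 26.
September 20, 2022 falls between 18 September 2022 and 26 February 2023, so daylight saving is in effect and Ulesk District is at UTC−10:45.
11:30 Ulesk District + 10h45m = 22:15 UTC.
1 September 2022 is a Thursday, so the first Sunday is September 4 and the third is September 18.
1 March 2023 is a Wednesday, so the first Saturday is March 4 and the second is March 11.
At the standard offset (UTC+03:00), 22:15 UTC + 3h = 01:15 Mesek Canton standard time (rolling into the next day, 21 September 2022).
The standard-time date in Mesek Canton, September 21, 2022, lies within the daylight-saving period (18 September 2022 – 11 March 2023), so Mesek Canton is on daylight time, UTC+04:00.
22:15 UTC + 4h = 02:15 Mesek Canton (rolling into the next day, 21 September 2022).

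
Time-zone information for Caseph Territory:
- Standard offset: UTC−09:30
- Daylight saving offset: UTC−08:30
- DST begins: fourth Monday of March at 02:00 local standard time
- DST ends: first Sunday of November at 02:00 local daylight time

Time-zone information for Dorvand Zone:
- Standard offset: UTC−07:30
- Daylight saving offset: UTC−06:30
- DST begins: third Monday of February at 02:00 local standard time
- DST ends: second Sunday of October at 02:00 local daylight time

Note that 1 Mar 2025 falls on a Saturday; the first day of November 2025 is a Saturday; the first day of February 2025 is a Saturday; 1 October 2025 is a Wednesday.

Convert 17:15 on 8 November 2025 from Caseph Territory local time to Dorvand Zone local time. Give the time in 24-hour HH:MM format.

1 March 2025 is a Saturday, so the first Monday is March 3 and the fourth is March 24.
1 November 2025 is a Saturday, so the first Sunday is November 2.
8 November 2025 is outside the daylight-saving period (24 March – 2 November), so Caseph Territory is on standard time, UTC−09:30.
17:15 Caseph Territory + 9h30m = 02:45 UTC (rolling into the next day, 9 November 2025).
1 February 2025 is a Saturday, so the first Monday is February 3 and the third is February 17.
1 October 2025 is a Wednesday, so the first Sunday is October 5 and the second is October 12.
At the standard offset (UTC−07:30), 02:45 UTC − 7h30m = 19:15 Dorvand Zone standard time (rolling into the previous day, 8 November 2025).
Daylight saving runs 17 February – 12 October; the standard-time date in Dorvand Zone, 8 November 2025, is outside that window, so Dorvand Zone is on standard time at UTC−07:30.
02:45 UTC − 7h30m = 19:15 Dorvand Zone (rolling into the previous day, 8 November 2025).

19:15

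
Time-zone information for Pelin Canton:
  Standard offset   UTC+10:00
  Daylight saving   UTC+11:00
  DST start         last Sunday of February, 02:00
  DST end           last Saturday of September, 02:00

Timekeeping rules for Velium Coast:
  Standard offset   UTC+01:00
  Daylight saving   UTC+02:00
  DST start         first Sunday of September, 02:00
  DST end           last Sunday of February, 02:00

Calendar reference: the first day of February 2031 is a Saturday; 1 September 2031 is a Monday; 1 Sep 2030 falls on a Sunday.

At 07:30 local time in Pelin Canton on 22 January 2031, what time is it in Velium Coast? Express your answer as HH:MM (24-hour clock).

1 February 2031 is a Saturday, so Sundays fall on 2, 9, 16, 23; the last is February 23.
1 September 2031 is a Monday, so Saturdays fall on 6, 13, 20, 27; the last is September 27.
22 January 2031 does not fall between 23 February and 27 September, so daylight saving is not in effect and Pelin Canton is at UTC+10:00.
07:30 Pelin Canton − 10h = 21:30 UTC (rolling into the previous day, 21 January 2031).
1 September 2030 is a Sunday, so the first Sunday is September 1.
1 February 2031 is a Saturday, so Sundays fall on 2, 9, 16, 23; the last is February 23.
At the standard offset (UTC+01:00), 21:30 UTC + 1h = 22:30 Velium Coast standard time.
Daylight saving runs 1 September 2030 – 23 February 2031; the standard-time date in Velium Coast, 21 January 2031, is inside that window, so Velium Coast is at UTC+02:00.
21:30 UTC + 2h = 23:30 Velium Coast.

23:30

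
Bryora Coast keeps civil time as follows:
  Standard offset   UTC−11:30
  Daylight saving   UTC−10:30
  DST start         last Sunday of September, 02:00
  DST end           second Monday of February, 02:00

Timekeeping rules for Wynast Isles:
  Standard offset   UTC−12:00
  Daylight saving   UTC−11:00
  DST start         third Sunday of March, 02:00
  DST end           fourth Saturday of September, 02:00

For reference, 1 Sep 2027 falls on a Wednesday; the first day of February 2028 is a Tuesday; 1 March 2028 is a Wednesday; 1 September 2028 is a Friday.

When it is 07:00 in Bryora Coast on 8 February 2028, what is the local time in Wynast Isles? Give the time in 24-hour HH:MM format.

1 September 2027 is a Wednesday, so Sundays fall on 5, 12, 19, 26; the last is September 26.
1 February 2028 is a Tuesday, so the first Monday is February 7 and the second is February 14.
8 February 2028 falls between 26 September 2027 and 14 February 2028, so daylight saving is in effect and Bryora Coast is at UTC−10:30.
07:00 Bryora Coast + 10h30m = 17:30 UTC.
1 March 2028 is a Wednesday, so the first Sunday is March 5 and the third is March 19.
1 September 2028 is a Friday, so the first Saturday is September 2 and the fourth is September 23.
At the standard offset (UTC−12:00), 17:30 UTC − 12h = 05:30 Wynast Isles standard time.
The standard-time date in Wynast Isles, 8 February 2028, is outside the daylight-saving period (19 March – 23 September), so Wynast Isles is on standard time, UTC−12:00.
17:30 UTC − 12h = 05:30 Wynast Isles.

05:30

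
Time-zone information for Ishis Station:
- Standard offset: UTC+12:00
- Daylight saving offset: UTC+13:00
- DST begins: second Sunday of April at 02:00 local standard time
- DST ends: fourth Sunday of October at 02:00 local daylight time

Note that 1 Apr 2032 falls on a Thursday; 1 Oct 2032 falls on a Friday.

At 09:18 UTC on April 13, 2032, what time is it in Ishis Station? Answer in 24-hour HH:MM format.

22:18

1 April 2032 is a Thursday, so the first Sunday is April 4 and the second is April 11.
1 October 2032 is a Friday, so the first Sunday is October 3 and the fourth is October 24.
At the standard offset (UTC+12:00), 09:18 UTC + 12h = 21:18 Ishis Station standard time.
The standard-time date in Ishis Station, April 13, 2032, falls between 11 April and 24 October, so daylight saving is in effect and Ishis Station is at UTC+13:00.
09:18 UTC + 13h = 22:18 local.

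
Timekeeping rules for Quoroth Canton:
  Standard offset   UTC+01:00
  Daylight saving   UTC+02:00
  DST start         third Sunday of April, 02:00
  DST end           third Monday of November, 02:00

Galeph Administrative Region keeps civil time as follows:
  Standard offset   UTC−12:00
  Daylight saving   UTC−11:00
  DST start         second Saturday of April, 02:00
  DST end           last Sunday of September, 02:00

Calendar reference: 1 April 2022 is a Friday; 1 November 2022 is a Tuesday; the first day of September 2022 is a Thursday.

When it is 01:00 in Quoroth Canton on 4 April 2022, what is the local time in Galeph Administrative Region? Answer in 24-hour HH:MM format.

1 April 2022 is a Friday, so the first Sunday is April 3 and the third is April 17.
1 November 2022 is a Tuesday, so the first Monday is November 7 and the third is November 21.
Daylight saving runs 17 April – 21 November; 4 April 2022 is outside that window, so Quoroth Canton is on standard time at UTC+01:00.
01:00 Quoroth Canton − 1h = 00:00 UTC.
1 April 2022 is a Friday, so the first Saturday is April 2 and the second is April 9.
1 September 2022 is a Thursday, so Sundays fall on 4, 11, 18, 25; the last is September 25.
At the standard offset (UTC−12:00), 00:00 UTC − 12h = 12:00 Galeph Administrative Region standard time (rolling into the previous day, 3 April 2022).
The standard-time date in Galeph Administrative Region, 3 April 2022, does not fall between 9 April and 25 September, so daylight saving is not in effect and Galeph Administrative Region is at UTC−12:00.
00:00 UTC − 12h = 12:00 Galeph Administrative Region (rolling into the previous day, 3 April 2022).

12:00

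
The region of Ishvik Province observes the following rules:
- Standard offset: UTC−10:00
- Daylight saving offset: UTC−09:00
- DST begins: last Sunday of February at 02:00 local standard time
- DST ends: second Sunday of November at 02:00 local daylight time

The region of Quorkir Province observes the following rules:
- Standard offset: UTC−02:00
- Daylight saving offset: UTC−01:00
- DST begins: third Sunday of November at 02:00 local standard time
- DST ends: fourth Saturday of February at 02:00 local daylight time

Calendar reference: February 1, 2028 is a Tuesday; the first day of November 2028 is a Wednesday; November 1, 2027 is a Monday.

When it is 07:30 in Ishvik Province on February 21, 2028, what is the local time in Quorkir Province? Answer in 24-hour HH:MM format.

16:30

1 February 2028 is a Tuesday, so Sundays fall on 6, 13, 20, 27; the last is February 27.
1 November 2028 is a Wednesday, so the first Sunday is November 5 and the second is November 12.
February 21, 2028 is outside the daylight-saving period (27 February – 12 November), so Ishvik Province is on standard time, UTC−10:00.
07:30 Ishvik Province + 10h = 17:30 UTC.
1 November 2027 is a Monday, so the first Sunday is November 7 and the third is November 21.
1 February 2028 is a Tuesday, so the first Saturday is February 5 and the fourth is February 26.
At the standard offset (UTC−02:00), 17:30 UTC − 2h = 15:30 Quorkir Province standard time.
The standard-time date in Quorkir Province, February 21, 2028, lies within the daylight-saving period (21 November 2027 – 26 February 2028), so Quorkir Province is on daylight time, UTC−01:00.
17:30 UTC − 1h = 16:30 Quorkir Province.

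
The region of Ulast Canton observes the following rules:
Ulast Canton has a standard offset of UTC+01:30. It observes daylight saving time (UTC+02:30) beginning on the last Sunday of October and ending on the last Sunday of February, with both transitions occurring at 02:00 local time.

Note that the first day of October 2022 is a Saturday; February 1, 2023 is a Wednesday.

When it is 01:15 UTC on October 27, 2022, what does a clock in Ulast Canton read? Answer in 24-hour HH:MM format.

02:45

1 October 2022 is a Saturday, so Sundays fall on 2, 9, 16, 23, 30; the last is October 30.
1 February 2023 is a Wednesday, so Sundays fall on 5, 12, 19, 26; the last is February 26.
At the standard offset (UTC+01:30), 01:15 UTC + 1h30m = 02:45 Ulast Canton standard time.
The standard-time date in Ulast Canton, October 27, 2022, is outside the daylight-saving period (30 October 2022 – 26 February 2023), so Ulast Canton is on standard time, UTC+01:30.
01:15 UTC + 1h30m = 02:45 local.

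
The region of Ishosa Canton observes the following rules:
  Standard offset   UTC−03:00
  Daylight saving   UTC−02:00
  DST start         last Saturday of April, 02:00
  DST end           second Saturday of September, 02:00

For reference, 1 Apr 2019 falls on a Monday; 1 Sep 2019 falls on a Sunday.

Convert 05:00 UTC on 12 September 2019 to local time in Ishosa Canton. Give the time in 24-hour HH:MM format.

03:00

1 April 2019 is a Monday, so Saturdays fall on 6, 13, 20, 27; the last is April 27.
1 September 2019 is a Sunday, so the first Saturday is September 7 and the second is September 14.
At the standard offset (UTC−03:00), 05:00 UTC − 3h = 02:00 Ishosa Canton standard time.
Daylight saving runs 27 April – 14 September; the standard-time date in Ishosa Canton, 12 September 2019, is inside that window, so Ishosa Canton is at UTC−02:00.
05:00 UTC − 2h = 03:00 local.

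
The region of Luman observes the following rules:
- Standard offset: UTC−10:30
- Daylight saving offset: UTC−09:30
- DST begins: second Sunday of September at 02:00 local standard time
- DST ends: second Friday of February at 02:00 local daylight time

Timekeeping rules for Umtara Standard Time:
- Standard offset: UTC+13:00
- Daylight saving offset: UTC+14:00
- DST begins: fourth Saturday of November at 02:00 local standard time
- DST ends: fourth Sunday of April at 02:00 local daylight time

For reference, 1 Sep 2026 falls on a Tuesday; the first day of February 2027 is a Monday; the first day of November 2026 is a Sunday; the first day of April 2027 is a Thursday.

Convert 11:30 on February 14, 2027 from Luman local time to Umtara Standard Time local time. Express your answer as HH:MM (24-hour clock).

12:00

1 September 2026 is a Tuesday, so the first Sunday is September 6 and the second is September 13.
1 February 2027 is a Monday, so the first Friday is February 5 and the second is February 12.
February 14, 2027 is outside the daylight-saving period (13 September 2026 – 12 February 2027), so Luman is on standard time, UTC−10:30.
11:30 Luman + 10h30m = 22:00 UTC.
1 November 2026 is a Sunday, so the first Saturday is November 7 and the fourth is November 28.
1 April 2027 is a Thursday, so the first Sunday is April 4 and the fourth is April 25.
At the standard offset (UTC+13:00), 22:00 UTC + 13h = 11:00 Umtara Standard Time standard time (rolling into the next day, 15 February 2027).
The standard-time date in Umtara Standard Time, February 15, 2027, lies within the daylight-saving period (28 November 2026 – 25 April 2027), so Umtara Standard Time is on daylight time, UTC+14:00.
22:00 UTC + 14h = 12:00 Umtara Standard Time (rolling into the next day, 15 February 2027).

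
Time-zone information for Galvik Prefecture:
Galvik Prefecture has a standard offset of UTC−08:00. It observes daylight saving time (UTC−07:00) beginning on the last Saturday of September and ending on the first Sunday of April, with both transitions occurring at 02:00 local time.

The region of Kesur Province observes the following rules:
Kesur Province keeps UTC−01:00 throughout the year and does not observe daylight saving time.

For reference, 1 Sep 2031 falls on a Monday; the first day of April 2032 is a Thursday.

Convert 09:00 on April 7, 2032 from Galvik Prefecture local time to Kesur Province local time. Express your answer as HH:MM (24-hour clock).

16:00

1 September 2031 is a Monday, so Saturdays fall on 6, 13, 20, 27; the last is September 27.
1 April 2032 is a Thursday, so the first Sunday is April 4.
April 7, 2032 is outside the daylight-saving period (27 September 2031 – 4 April 2032), so Galvik Prefecture is on standard time, UTC−08:00.
09:00 Galvik Prefecture + 8h = 17:00 UTC.
Kesur Province has no daylight saving, so its offset is UTC−01:00 year-round.
17:00 UTC − 1h = 16:00 Kesur Province.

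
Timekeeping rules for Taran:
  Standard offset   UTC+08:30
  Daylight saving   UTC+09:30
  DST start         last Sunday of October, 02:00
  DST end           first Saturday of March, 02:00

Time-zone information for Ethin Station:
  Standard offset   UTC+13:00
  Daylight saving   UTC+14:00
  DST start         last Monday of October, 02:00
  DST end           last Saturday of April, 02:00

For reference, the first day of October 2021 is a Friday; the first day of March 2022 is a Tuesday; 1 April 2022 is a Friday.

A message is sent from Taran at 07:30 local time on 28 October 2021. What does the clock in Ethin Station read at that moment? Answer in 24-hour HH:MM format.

1 October 2021 is a Friday, so Sundays fall on 3, 10, 17, 24, 31; the last is October 31.
1 March 2022 is a Tuesday, so the first Saturday is March 5.
28 October 2021 does not fall between 31 October 2021 and 5 March 2022, so daylight saving is not in effect and Taran is at UTC+08:30.
07:30 Taran − 8h30m = 23:00 UTC (rolling into the previous day, 27 October 2021).
1 October 2021 is a Friday, so Mondays fall on 4, 11, 18, 25; the last is October 25.
1 April 2022 is a Friday, so Saturdays fall on 2, 9, 16, 23, 30; the last is April 30.
At the standard offset (UTC+13:00), 23:00 UTC + 13h = 12:00 Ethin Station standard time (rolling into the next day, 28 October 2021).
Daylight saving runs 25 October 2021 – 30 April 2022; the standard-time date in Ethin Station, 28 October 2021, is inside that window, so Ethin Station is at UTC+14:00.
23:00 UTC + 14h = 13:00 Ethin Station (rolling into the next day, 28 October 2021).

13:00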